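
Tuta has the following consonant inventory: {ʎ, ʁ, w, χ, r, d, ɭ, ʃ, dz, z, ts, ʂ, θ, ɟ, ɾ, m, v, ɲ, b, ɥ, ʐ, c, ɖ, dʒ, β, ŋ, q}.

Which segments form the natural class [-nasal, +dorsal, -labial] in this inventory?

Eliminate segments failing any feature: /w, ɥ/ are [+labial]; /r, d, ɭ, ʃ, dz, z, ts, ʂ, θ, ɾ, v, b, ʐ, ɖ, dʒ, β/ are [-dorsal]; /m, ɲ, ŋ/ are [+nasal]. The remaining /ʎ, ʁ, χ, ɟ, c, q/ satisfy [-nasal], [+dorsal], [-labial].

ʎ, ʁ, χ, ɟ, c, q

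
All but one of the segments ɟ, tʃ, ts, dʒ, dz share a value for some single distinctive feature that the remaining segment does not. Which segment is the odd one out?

ɟ

/ts, dz, dʒ, tʃ/ are all [+delayed release], but /ɟ/ (voiced palatal stop) is [−delayed release]. No other single segment can be removed to leave a set sharing one feature value that the removed segment lacks, so /ɟ/ is the odd one out.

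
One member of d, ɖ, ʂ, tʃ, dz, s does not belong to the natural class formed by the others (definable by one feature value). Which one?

tʃ

The remaining segments after removing /tʃ/ share [-distributed]; /tʃ/ (voiceless postalveolar affricate) is [+distributed]. For every other candidate removal, the leftover set fails to share any single feature value that the removed segment lacks.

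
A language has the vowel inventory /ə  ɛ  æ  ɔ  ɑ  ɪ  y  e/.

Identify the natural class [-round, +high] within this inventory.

The [-round] segments are /ə, ɛ, æ, ɑ, ɪ, e/.
Intersecting with [+high] leaves /ɪ/.

ɪ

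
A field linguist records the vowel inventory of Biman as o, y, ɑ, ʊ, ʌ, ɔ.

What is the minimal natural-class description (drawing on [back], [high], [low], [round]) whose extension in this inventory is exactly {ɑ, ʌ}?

/ɑ, ʌ/ are exactly the [−round] segments in the inventory, so a single feature suffices.

[−round]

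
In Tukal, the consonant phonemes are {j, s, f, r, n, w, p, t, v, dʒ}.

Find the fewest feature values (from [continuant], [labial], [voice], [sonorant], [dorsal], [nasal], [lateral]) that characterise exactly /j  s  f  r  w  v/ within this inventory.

/j, s, f, r, w, v/ are exactly the [+continuant] segments in the inventory, so a single feature suffices.

[+continuant]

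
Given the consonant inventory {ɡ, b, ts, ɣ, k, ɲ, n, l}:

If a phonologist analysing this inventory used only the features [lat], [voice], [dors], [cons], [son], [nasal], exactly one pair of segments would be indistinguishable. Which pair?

ɡ, ɣ

/ɡ/ (voiced velar stop) and /ɣ/ (voiced velar fricative) are both [−lateral], [+voice], [+dorsal], [+consonantal], [−sonorant], [−nasal], so none of the listed features separates them. (They do differ in [continuant], which is not among the given features.) Every other pair in the inventory differs on at least one listed feature.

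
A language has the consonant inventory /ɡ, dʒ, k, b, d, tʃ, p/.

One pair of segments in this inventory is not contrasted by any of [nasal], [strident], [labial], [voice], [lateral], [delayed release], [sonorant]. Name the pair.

d, ɡ

/d/ (voiced alveolar stop) and /ɡ/ (voiced velar stop) are both [-nasal], [-strident], [-labial], [+voice], [-lateral], [-delayed release], [-sonorant], so none of the listed features separates them. (They do differ in [coronal] and [dorsal], which are not among the given features.) Every other pair in the inventory differs on at least one listed feature.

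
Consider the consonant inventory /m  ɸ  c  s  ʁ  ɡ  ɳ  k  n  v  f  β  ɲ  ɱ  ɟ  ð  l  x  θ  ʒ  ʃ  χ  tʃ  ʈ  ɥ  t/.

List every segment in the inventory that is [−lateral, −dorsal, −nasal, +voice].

Among the inventory, the [−lateral] segments are /m, ɸ, c, s, ʁ, ɡ, ɳ, k, n, v, f, β, ɲ, ɱ, ɟ, ð, x, θ, ʒ, ʃ, χ, tʃ, ʈ, ɥ, t/.
Within that set, [−dorsal] gives /m, ɸ, s, ɳ, n, v, f, β, ɱ, ð, θ, ʒ, ʃ, tʃ, ʈ, t/.
Then [−nasal] gives /ɸ, s, v, f, β, ð, θ, ʒ, ʃ, tʃ, ʈ, t/.
Within that set, [+voice] leaves /v, β, ð, ʒ/.

v, β, ð, ʒ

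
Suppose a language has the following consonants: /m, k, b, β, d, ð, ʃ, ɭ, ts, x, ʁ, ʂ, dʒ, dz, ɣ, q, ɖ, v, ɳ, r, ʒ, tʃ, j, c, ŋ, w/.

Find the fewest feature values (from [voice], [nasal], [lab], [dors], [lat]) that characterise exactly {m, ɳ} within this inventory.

The class [+nasal], [-dorsal] has exactly /m, ɳ/ as its extension in this inventory. No smaller conjunction from the listed features achieves this: [-dorsal] alone would also admit /b, β, d, ð, …/; [+nasal] alone would also admit /ŋ/; and checking the remaining single features turns up none with this extension.

[+nasal, -dors]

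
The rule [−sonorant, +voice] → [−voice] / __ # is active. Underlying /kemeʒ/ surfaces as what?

Only the final segment /ʒ/ is both word-final and matches the structural description. It is a voiced postalveolar fricative, so [−sonorant, +voice] holds; changing it to [−voice] with all other features held fixed yields /ʃ/ (voiceless postalveolar fricative). No other segment meets both the structural description and the environment, so the output is [kemeʃ].

[kemeʃ]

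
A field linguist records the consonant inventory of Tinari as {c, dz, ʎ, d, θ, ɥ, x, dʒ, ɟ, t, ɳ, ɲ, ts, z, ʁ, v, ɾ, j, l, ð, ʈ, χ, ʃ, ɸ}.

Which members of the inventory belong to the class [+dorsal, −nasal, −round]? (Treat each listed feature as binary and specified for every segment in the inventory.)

c, ʎ, x, ɟ, ʁ, j, χ

Among the inventory, the [+dorsal] segments are /c, ʎ, ɥ, x, ɟ, ɲ, ʁ, j, χ/.
Of those, [−nasal] gives /c, ʎ, ɥ, x, ɟ, ʁ, j, χ/.
Then [−round] leaves /c, ʎ, x, ɟ, ʁ, j, χ/.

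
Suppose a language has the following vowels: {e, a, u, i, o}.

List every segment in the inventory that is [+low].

The [+low] segments here are /a/; the remaining /e, u, i, o/ are [−low].

a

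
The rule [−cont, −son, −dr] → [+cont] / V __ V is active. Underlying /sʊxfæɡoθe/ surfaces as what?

[sʊxfæɣoθe]

Only /ɡ/ occurs between two vowels (/æ/ __ /o/) and matches the structural description. It is a voiced velar stop, so [−cont, −son, −dr] holds; changing it to [+continuant] with all other features held fixed yields /ɣ/ (voiced velar fricative). No other segment meets both the structural description and the environment, so the output is [sʊxfæɣoθe].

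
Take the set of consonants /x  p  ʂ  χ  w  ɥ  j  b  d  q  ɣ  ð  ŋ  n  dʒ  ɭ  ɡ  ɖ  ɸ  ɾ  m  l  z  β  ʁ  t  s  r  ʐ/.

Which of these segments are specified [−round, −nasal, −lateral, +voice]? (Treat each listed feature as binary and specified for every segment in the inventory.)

First, the [−round] segments are /x, p, ʂ, χ, j, b, d, q, ɣ, ð, ŋ, n, dʒ, ɭ, ɡ, ɖ, ɸ, ɾ, m, l, z, β, ʁ, t, s, r, ʐ/.
Among these, [−nasal] gives /x, p, ʂ, χ, j, b, d, q, ɣ, ð, dʒ, ɭ, ɡ, ɖ, ɸ, ɾ, l, z, β, ʁ, t, s, r, ʐ/.
Among these, [−lateral] gives /x, p, ʂ, χ, j, b, d, q, ɣ, ð, dʒ, ɡ, ɖ, ɸ, ɾ, z, β, ʁ, t, s, r, ʐ/.
Within that set, [+voice] leaves /j, b, d, ɣ, ð, dʒ, ɡ, ɖ, ɾ, z, β, ʁ, r, ʐ/.

j, b, d, ɣ, ð, dʒ, ɡ, ɖ, ɾ, z, β, ʁ, r, ʐ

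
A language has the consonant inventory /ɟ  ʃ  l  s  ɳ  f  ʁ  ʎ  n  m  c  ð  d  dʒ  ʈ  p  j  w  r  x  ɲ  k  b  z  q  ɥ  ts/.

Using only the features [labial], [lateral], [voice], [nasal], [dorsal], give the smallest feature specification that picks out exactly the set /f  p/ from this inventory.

Every target segment is [−voice], [+labial]; each remaining inventory member fails at least one of these. Each conjunct is needed — [+labial] alone would also admit /m, w, b, ɥ/; [−voice] alone would also admit /ʃ, s, c, ʈ, …/ — and no other single listed feature has exactly this extension, so two is the minimum.

[−voice, +labial]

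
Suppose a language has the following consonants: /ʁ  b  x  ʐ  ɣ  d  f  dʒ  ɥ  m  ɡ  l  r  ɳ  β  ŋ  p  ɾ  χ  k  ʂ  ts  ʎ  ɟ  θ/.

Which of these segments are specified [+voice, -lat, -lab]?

ʁ, ʐ, ɣ, d, dʒ, ɡ, r, ɳ, ŋ, ɾ, ɟ

Eliminate segments failing any feature: /b, ɥ, m, β/ are [+labial]; /x, f, p, χ, k, ʂ, ts, θ/ are [-voice]; /l, ʎ/ are [+lateral]. The remaining /ʁ, ʐ, ɣ, d, dʒ, ɡ, r, ɳ, ŋ, ɾ, ɟ/ satisfy [+voice], [-lateral], [-labial].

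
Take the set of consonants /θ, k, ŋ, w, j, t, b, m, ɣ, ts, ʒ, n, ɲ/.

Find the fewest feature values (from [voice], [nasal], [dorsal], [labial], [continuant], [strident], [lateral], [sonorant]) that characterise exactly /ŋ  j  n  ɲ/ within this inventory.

The class [+sonorant], [−labial] has exactly /ŋ, j, n, ɲ/ as its extension in this inventory. No smaller conjunction from the listed features achieves this: [−labial] alone would also admit /θ, k, t, ɣ, …/; [+sonorant] alone would also admit /w, m/; and checking the remaining single features turns up none with this extension.

[+sonorant, −labial]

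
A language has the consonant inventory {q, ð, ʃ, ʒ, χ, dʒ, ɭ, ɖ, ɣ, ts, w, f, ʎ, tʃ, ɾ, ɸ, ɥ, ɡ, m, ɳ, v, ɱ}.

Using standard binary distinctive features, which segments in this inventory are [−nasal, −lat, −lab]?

q, ð, ʃ, ʒ, χ, dʒ, ɖ, ɣ, ts, tʃ, ɾ, ɡ

Checking each segment against [−nasal], [−lateral], [−labial]: /q/ (voiceless uvular stop), /ð/ (voiced dental fricative), /ʃ/ (voiceless postalveolar fricative), /ʒ/ (voiced postalveolar fricative), /χ/ (voiceless uvular fricative), /dʒ/ (voiced postalveolar affricate), among others, satisfy every feature; every other segment in the inventory fails at least one.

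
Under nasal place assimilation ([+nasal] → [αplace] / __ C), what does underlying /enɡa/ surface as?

/n/ sits before the [+dorsal] consonant /ɡ/, so it takes on [+dorsal] and surfaces as /ŋ/. The rest of the form is unaffected: [eŋɡa].

[eŋɡa]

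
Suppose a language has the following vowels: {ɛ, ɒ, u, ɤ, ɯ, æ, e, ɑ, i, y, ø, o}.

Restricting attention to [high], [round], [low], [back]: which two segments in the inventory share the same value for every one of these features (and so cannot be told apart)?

On the given features, /ɛ/ and /e/ have an identical profile: [-high], [-round], [-low], [-back]. No other two segments in the inventory coincide on all 4 features. (They do differ in [tense], which is not among the given features.)

ɛ, e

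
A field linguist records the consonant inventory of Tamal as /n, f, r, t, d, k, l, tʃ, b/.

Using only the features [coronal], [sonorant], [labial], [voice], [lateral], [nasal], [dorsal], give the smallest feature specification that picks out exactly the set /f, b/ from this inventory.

Every target segment is [+labial] and no other inventory member is, so one feature is enough.

[+labial]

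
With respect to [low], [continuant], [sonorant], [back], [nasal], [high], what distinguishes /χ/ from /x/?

/χ/ (voiceless uvular fricative) and /x/ (voiceless velar fricative) agree on [-low], [+continuant], [-sonorant], [+back], [-nasal]. They differ on [high] (/χ/ [-], /x/ [+]).

[high]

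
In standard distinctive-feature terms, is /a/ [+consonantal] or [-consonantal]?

[-consonantal]

/a/ is the low unrounded vowel, hence [-consonantal].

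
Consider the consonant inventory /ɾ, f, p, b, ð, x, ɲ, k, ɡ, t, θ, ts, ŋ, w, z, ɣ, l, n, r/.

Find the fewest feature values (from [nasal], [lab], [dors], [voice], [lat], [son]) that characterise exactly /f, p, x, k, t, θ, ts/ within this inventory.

[−voice]

Every target segment is [−voice] and no other inventory member is, so one feature is enough.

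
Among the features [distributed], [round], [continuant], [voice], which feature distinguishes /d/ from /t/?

/d/ (voiced alveolar stop) and /t/ (voiceless alveolar stop) agree on [−distributed], [−round], [−continuant]. They differ on [voice] (/d/ [+], /t/ [−]).

[voice]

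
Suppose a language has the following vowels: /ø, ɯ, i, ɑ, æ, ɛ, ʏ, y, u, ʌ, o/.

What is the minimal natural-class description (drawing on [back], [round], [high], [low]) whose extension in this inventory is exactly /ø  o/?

Every target segment is [−high], [+round]; each remaining inventory member fails at least one of these. Each conjunct is needed — [+round] alone would also admit /ʏ, y, u/; [−high] alone would also admit /ɑ, æ, ɛ, ʌ/ — and no other single listed feature has exactly this extension, so two is the minimum.

[−high, +round]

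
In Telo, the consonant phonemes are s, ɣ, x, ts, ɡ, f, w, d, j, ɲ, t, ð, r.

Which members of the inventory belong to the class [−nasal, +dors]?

First, the [−nasal] segments are /s, ɣ, x, ts, ɡ, f, w, d, j, t, ð, r/.
Within that set, [+dorsal] leaves /ɣ, x, ɡ, w, j/.

ɣ, x, ɡ, w, j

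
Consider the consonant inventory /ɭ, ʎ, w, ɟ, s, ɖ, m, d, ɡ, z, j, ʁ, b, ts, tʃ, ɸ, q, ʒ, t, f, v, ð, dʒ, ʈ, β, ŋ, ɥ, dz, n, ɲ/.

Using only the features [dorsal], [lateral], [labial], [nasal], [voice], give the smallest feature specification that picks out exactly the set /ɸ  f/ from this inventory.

[-voice, +labial]

/ɸ, f/ are all [-voice], [+labial], and no other segment in the inventory matches both values. Dropping any one of them over-generates: [+labial] alone would also admit /w, m, b, v, …/; [-voice] alone would also admit /s, ts, tʃ, q, …/. No other single listed feature picks out exactly this set either, so fewer than two features will not do.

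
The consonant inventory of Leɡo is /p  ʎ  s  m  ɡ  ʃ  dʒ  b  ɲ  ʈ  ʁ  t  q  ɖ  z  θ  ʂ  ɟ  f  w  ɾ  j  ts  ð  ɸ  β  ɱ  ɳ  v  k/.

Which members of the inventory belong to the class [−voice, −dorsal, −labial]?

s, ʃ, ʈ, t, θ, ʂ, ts

Among the inventory, the [−voice] segments are /p, s, ʃ, ʈ, t, q, θ, ʂ, f, ts, ɸ, k/.
Then [−dorsal] gives /p, s, ʃ, ʈ, t, θ, ʂ, f, ts, ɸ/.
Then [−labial] leaves /s, ʃ, ʈ, t, θ, ʂ, ts/.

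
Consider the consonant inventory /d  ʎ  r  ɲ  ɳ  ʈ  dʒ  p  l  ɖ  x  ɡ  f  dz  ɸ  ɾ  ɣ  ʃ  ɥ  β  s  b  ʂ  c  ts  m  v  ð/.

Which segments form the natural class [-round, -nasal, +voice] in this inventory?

d, ʎ, r, dʒ, l, ɖ, ɡ, dz, ɾ, ɣ, β, b, v, ð

Eliminate segments failing any feature: /ɲ, ɳ, m/ are [+nasal]; /ʈ, p, x, f, ɸ, ʃ, s, ʂ, c, ts/ are [-voice]; /ɥ/ is [+round]. The remaining /d, ʎ, r, dʒ, l, ɖ, ɡ, dz, ɾ, ɣ, β, b, v, ð/ satisfy [-round], [-nasal], [+voice].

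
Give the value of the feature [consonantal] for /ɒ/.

[−consonantal]

/ɒ/ is the low back rounded vowel, hence [−consonantal].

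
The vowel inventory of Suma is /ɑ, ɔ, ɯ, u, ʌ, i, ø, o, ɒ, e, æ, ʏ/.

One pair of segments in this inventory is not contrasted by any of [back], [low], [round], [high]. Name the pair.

/ɔ/ (mid back rounded lax vowel) and /o/ (mid back rounded tense vowel) are both [+back], [-low], [+round], [-high], so none of the listed features separates them. (They do differ in [tense], which is not among the given features.) Every other pair in the inventory differs on at least one listed feature.

ɔ, o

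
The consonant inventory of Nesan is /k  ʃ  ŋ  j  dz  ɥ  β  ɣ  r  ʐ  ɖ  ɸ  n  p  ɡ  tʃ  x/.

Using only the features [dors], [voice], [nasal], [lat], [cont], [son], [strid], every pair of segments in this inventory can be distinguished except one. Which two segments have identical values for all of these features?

/j/ (palatal glide) and /ɥ/ (labial-palatal glide) are both [+dorsal], [+voice], [−nasal], [−lateral], [+continuant], [+sonorant], [−strident], so none of the listed features separates them. (They do differ in [labial] and [round], which are not among the given features.) Every other pair in the inventory differs on at least one listed feature.

j, ɥ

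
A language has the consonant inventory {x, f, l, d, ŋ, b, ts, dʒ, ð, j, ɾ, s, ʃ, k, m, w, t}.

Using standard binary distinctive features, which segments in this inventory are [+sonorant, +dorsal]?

ŋ, j, w

Checking each segment against [+sonorant], [+dorsal]: /ŋ/ (velar nasal), /j/ (palatal glide), /w/ (labial-velar glide) satisfy every feature; every other segment in the inventory fails at least one.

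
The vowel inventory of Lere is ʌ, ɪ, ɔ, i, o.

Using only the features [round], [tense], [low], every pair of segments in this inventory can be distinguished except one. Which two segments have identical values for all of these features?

ɪ, ʌ

/ɪ/ (high front unrounded lax vowel) and /ʌ/ (mid back unrounded lax vowel) are both [-round], [-tense], [-low], so none of the listed features separates them. (They do differ in [high] and [back], which are not among the given features.) Every other pair in the inventory differs on at least one listed feature.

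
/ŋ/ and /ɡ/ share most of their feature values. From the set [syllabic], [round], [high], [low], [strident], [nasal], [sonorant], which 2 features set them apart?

[sonorant], [nasal]

The two segments share [-syllabic], [-round], [+high], [-low], [-strident]. The only features from the list on which they differ: /ŋ/ is [+sonorant] while /ɡ/ is [-sonorant]; /ŋ/ is [+nasal] while /ɡ/ is [-nasal].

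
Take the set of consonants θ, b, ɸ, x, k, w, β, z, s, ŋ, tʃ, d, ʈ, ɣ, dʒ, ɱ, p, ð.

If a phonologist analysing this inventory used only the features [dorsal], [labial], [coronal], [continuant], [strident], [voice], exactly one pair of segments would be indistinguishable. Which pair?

/b/ (voiced bilabial stop) and /ɱ/ (labiodental nasal) are both [-dorsal], [+labial], [-coronal], [-continuant], [-strident], [+voice], so none of the listed features separates them. (They do differ in [sonorant] and [nasal], which are not among the given features.) Every other pair in the inventory differs on at least one listed feature.

b, ɱ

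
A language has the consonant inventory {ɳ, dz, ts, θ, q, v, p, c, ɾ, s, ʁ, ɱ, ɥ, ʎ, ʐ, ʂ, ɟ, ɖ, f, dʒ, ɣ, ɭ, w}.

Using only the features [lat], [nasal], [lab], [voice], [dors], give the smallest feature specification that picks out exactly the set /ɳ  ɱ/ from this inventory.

[+nasal]

Every target segment is [+nasal] and no other inventory member is, so one feature is enough.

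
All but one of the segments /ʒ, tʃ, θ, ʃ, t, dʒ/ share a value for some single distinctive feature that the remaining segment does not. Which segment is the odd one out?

The remaining segments after removing /t/ share [+distributed]; /t/ (voiceless alveolar stop) is [−distributed]. For every other candidate removal, the leftover set fails to share any single feature value that the removed segment lacks.

t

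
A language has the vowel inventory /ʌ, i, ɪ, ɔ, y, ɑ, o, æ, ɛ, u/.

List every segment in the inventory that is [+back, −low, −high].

Eliminate segments failing any feature: /i, ɪ, y, æ, ɛ/ are [−back]; /ɑ/ is [+low]; /u/ is [+high]. The remaining /ʌ, ɔ, o/ satisfy [+back], [−low], [−high].

ʌ, ɔ, o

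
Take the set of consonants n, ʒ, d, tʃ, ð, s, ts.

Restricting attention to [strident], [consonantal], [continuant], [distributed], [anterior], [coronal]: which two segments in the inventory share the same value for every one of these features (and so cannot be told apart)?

Both /n/ and /d/ are [-strident], [+consonantal], [-continuant], [-distributed], [+anterior], [+coronal]. Since the list omits [sonorant] and [nasal] — which do distinguish the alveolar nasal from the voiced alveolar stop — this pair collapses; all other pairs remain distinct.

n, d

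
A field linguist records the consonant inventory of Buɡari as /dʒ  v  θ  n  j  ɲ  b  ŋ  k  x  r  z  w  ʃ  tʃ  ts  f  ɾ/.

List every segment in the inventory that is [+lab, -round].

Checking each segment against [+labial], [-round]: /v/ (voiced labiodental fricative), /b/ (voiced bilabial stop), /f/ (voiceless labiodental fricative) satisfy every feature; every other segment in the inventory fails at least one.

v, b, f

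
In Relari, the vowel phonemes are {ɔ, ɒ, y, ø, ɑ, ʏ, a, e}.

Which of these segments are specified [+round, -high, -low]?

ɔ, ø

Eliminate segments failing any feature: /ɒ/ is [+low]; /y, ʏ/ are [+high]; /ɑ, a, e/ are [-round]. The remaining /ɔ, ø/ satisfy [+round], [-high], [-low].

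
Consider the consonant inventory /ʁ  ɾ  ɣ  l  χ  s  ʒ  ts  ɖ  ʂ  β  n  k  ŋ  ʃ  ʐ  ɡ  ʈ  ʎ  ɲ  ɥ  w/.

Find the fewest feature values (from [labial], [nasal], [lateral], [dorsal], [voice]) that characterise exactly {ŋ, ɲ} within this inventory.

[+nasal, +dorsal]

/ŋ, ɲ/ are all [+nasal], [+dorsal], and no other segment in the inventory matches both values. Dropping any one of them over-generates: [+dorsal] alone would also admit /ʁ, ɣ, χ, k, …/; [+nasal] alone would also admit /n/. No other single listed feature picks out exactly this set either, so fewer than two features will not do.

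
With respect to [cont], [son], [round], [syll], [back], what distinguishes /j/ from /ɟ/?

The two segments share [−round], [−syllabic], [−back]. The only features from the list on which they differ: /j/ is [+sonorant] while /ɟ/ is [−sonorant]; /j/ is [+continuant] while /ɟ/ is [−continuant].

[sonorant], [continuant]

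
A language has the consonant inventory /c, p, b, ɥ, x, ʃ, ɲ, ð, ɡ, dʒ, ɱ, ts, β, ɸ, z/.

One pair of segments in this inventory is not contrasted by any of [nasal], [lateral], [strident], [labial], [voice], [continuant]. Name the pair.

Both /ɥ/ and /β/ are [−nasal], [−lateral], [−strident], [+labial], [+voice], [+continuant]. Since the list omits [sonorant], [round] and [dorsal] — which do distinguish the labial-palatal glide from the voiced bilabial fricative — this pair collapses; all other pairs remain distinct.

ɥ, β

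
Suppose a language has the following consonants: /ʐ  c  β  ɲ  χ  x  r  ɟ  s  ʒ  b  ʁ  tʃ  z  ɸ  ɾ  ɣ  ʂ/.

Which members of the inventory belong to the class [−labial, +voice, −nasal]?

ʐ, r, ɟ, ʒ, ʁ, z, ɾ, ɣ

Checking each segment against [−labial], [+voice], [−nasal]: /ʐ/ (voiced retroflex fricative), /r/ (alveolar trill), /ɟ/ (voiced palatal stop), /ʒ/ (voiced postalveolar fricative), /ʁ/ (voiced uvular fricative), /z/ (voiced alveolar fricative), among others, satisfy every feature; every other segment in the inventory fails at least one.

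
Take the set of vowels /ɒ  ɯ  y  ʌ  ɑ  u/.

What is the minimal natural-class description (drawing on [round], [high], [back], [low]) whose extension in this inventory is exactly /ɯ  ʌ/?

[-low, -round]

Every target segment is [-low], [-round]; each remaining inventory member fails at least one of these. Each conjunct is needed — [-round] alone would also admit /ɑ/; [-low] alone would also admit /y, u/ — and no other single listed feature has exactly this extension, so two is the minimum.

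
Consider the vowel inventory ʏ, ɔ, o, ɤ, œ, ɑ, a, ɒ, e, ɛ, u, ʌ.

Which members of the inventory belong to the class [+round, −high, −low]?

ɔ, o, œ

Checking each segment against [+round], [−high], [−low]: /ɔ/ (mid back rounded lax vowel), /o/ (mid back rounded tense vowel), /œ/ (mid front rounded lax vowel) satisfy every feature; every other segment in the inventory fails at least one.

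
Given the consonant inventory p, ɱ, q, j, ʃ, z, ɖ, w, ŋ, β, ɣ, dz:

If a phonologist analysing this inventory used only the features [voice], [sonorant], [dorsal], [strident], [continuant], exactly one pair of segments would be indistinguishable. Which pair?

w, j

On the given features, /w/ and /j/ have an identical profile: [+voice], [+sonorant], [+dorsal], [-strident], [+continuant]. No other two segments in the inventory coincide on all 5 features. (They do differ in [labial], [round] and [back], which are not among the given features.)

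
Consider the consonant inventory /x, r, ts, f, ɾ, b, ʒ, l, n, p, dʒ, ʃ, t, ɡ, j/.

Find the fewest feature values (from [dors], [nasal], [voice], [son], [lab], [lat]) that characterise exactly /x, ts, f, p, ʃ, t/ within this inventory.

/x, ts, f, p, ʃ, t/ are exactly the [−voice] segments in the inventory, so a single feature suffices.

[−voice]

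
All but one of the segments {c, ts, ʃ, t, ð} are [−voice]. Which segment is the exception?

ð

/ð/ is the voiced dental fricative, which is [+voice]; the rest — /ʃ, c, ts, t/ — are [−voice].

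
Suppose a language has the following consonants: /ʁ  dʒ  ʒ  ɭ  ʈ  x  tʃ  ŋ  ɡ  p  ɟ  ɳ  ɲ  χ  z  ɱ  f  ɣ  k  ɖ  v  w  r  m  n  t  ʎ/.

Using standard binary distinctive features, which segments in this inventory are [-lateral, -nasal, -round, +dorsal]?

Checking each segment against [-lateral], [-nasal], [-round], [+dorsal]: /ʁ/ (voiced uvular fricative), /x/ (voiceless velar fricative), /ɡ/ (voiced velar stop), /ɟ/ (voiced palatal stop), /χ/ (voiceless uvular fricative), /ɣ/ (voiced velar fricative), among others, satisfy every feature; every other segment in the inventory fails at least one.

ʁ, x, ɡ, ɟ, χ, ɣ, k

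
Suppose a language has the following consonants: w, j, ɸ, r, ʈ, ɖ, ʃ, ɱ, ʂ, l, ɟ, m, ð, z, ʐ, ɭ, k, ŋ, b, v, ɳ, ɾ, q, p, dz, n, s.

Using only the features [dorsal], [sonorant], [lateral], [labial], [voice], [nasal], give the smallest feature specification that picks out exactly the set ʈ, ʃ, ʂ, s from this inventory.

Every target segment is [-voice], [-labial], [-dorsal]; each remaining inventory member fails at least one of these. Each conjunct is needed — [-labial, -dorsal] alone would also admit /r, ɖ, l, ð, …/; [-voice, -dorsal] alone would also admit /ɸ, p/; [-voice, -labial] alone would also admit /k, q/ — and no other combination of two listed features has exactly this extension, so three is the minimum.

[-voice, -labial, -dorsal]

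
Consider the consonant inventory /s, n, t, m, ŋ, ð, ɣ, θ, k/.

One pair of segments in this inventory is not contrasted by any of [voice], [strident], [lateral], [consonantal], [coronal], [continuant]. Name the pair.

On the given features, /m/ and /ŋ/ have an identical profile: [+voice], [−strident], [−lateral], [+consonantal], [−coronal], [−continuant]. No other two segments in the inventory coincide on all 6 features. (They do differ in [labial] and [dorsal], which are not among the given features.)

m, ŋ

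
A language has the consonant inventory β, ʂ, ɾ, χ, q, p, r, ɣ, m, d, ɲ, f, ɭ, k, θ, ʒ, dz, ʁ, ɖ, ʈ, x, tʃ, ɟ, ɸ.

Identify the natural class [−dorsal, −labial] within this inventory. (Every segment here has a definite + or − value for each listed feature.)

ʂ, ɾ, r, d, ɭ, θ, ʒ, dz, ɖ, ʈ, tʃ

The [−dorsal] segments are /β, ʂ, ɾ, p, r, m, d, f, ɭ, θ, ʒ, dz, ɖ, ʈ, tʃ, ɸ/.
Among these, [−labial] leaves /ʂ, ɾ, r, d, ɭ, θ, ʒ, dz, ɖ, ʈ, tʃ/.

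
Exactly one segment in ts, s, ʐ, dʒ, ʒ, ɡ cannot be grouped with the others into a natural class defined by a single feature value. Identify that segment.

ɡ

/ʒ, s, ʐ, ts, dʒ/ are all [+strident], but /ɡ/ (voiced velar stop) is [-strident]. No other single segment can be removed to leave a set sharing one feature value that the removed segment lacks, so /ɡ/ is the odd one out.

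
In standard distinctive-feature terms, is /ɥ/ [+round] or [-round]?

[+round]

/ɥ/ is the labial-palatal glide, hence [+round].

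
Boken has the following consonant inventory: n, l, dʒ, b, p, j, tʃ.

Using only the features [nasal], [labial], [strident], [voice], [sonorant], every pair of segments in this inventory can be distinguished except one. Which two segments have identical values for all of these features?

On the given features, /l/ and /j/ have an identical profile: [−nasal], [−labial], [−strident], [+voice], [+sonorant]. No other two segments in the inventory coincide on all 5 features. (They do differ in [lateral] and [dorsal], which are not among the given features.)

l, j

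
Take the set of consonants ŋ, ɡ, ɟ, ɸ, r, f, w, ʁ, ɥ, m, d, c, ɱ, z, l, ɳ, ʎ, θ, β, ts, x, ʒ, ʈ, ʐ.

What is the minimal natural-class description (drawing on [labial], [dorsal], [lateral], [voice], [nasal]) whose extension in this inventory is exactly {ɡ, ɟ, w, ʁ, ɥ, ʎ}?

Every target segment is [+voice], [−nasal], [+dorsal]; each remaining inventory member fails at least one of these. Each conjunct is needed — [−nasal, +dorsal] alone would also admit /c, x/; [+voice, +dorsal] alone would also admit /ŋ/; [+voice, −nasal] alone would also admit /r, d, z, l, …/ — and no other combination of two listed features has exactly this extension, so three is the minimum.

[+voice, −nasal, +dorsal]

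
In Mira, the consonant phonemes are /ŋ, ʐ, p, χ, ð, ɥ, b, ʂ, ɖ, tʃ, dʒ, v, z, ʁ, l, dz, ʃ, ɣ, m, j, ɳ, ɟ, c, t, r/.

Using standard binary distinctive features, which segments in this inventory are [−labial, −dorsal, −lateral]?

Eliminate segments failing any feature: /ŋ, χ, ʁ, ɣ, j, ɟ, c/ are [+dorsal]; /p, ɥ, b, v, m/ are [+labial]; /l/ is [+lateral]. The remaining /ʐ, ð, ʂ, ɖ, tʃ, dʒ, z, dz, ʃ, ɳ, t, r/ satisfy [−labial], [−dorsal], [−lateral].

ʐ, ð, ʂ, ɖ, tʃ, dʒ, z, dz, ʃ, ɳ, t, r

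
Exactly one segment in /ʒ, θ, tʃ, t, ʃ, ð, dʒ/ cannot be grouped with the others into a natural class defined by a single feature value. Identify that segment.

The remaining segments after removing /t/ share [+distributed]; /t/ (voiceless alveolar stop) is [−distributed]. For every other candidate removal, the leftover set fails to share any single feature value that the removed segment lacks.

t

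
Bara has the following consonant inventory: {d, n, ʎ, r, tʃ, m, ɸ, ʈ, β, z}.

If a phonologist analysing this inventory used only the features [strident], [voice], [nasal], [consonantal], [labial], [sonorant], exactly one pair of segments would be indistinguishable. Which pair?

/ʎ/ (palatal lateral approximant) and /r/ (alveolar trill) are both [-strident], [+voice], [-nasal], [+consonantal], [-labial], [+sonorant], so none of the listed features separates them. (They do differ in [lateral] and [dorsal], which are not among the given features.) Every other pair in the inventory differs on at least one listed feature.

ʎ, r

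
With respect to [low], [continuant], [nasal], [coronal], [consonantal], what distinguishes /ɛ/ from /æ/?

/ɛ/ (mid front unrounded lax vowel) and /æ/ (low front unrounded vowel) agree on [+continuant], [-nasal], [-coronal], [-consonantal]. They differ on [low] (/ɛ/ [-], /æ/ [+]).

[low]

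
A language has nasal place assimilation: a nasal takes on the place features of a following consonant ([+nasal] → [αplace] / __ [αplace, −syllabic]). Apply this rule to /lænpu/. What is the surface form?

[læmpu]

In /lænpu/, the nasal /n/ precedes /p/, which is [+labial]. The nasal assimilates in place, becoming the [+labial] nasal /m/. The surface form is [læmpu].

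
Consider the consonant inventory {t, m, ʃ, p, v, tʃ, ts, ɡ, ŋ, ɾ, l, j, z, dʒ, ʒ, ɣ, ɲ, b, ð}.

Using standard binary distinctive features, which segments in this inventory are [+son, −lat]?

m, ŋ, ɾ, j, ɲ

Checking each segment against [+sonorant], [−lateral]: /m/ (bilabial nasal), /ŋ/ (velar nasal), /ɾ/ (alveolar tap), /j/ (palatal glide), /ɲ/ (palatal nasal) satisfy every feature; every other segment in the inventory fails at least one.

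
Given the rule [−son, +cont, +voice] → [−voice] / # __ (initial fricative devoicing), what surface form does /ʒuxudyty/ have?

[ʃuxudyty]

Only the initial segment /ʒ/ is both word-initial and matches the structural description. It is a voiced postalveolar fricative, so [−son, +cont, +voice] holds; changing it to [−voice] with all other features held fixed yields /ʃ/ (voiceless postalveolar fricative). No other segment meets both the structural description and the environment, so the output is [ʃuxudyty].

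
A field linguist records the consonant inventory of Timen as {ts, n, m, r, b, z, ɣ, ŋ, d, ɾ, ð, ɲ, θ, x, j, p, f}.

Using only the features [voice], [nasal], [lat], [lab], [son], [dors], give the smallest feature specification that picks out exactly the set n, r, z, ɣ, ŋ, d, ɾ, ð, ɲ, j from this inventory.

Every target segment is [+voice], [-labial]; each remaining inventory member fails at least one of these. Each conjunct is needed — [-labial] alone would also admit /ts, θ, x/; [+voice] alone would also admit /m, b/ — and no other single listed feature has exactly this extension, so two is the minimum.

[+voice, -lab]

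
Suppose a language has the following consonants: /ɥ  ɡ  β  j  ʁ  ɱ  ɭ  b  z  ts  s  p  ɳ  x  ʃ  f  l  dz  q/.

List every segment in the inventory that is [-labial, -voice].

ts, s, x, ʃ, q

The [-labial] segments are /ɡ, j, ʁ, ɭ, z, ts, s, ɳ, x, ʃ, l, dz, q/.
Of those, [-voice] leaves /ts, s, x, ʃ, q/.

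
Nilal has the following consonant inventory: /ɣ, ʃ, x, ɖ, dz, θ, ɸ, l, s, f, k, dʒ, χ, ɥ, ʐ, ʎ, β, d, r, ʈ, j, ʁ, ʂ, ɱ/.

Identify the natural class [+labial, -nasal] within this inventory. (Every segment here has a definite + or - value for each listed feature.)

ɸ, f, ɥ, β

First, the [+labial] segments are /ɸ, f, ɥ, β, ɱ/.
Intersecting with [-nasal] leaves /ɸ, f, ɥ, β/.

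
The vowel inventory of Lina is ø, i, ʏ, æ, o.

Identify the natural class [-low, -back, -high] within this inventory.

ø

Eliminate segments failing any feature: /i, ʏ/ are [+high]; /æ/ is [+low]; /o/ is [+back]. The remaining /ø/ satisfy [-low], [-back], [-high].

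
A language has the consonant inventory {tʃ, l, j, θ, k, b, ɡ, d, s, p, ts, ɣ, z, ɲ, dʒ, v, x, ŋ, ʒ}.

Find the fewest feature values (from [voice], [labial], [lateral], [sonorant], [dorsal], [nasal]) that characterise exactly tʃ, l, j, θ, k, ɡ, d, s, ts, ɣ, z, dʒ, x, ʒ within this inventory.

The class [-nasal], [-labial] has exactly /tʃ, l, j, θ, k, ɡ, d, s, ts, ɣ, z, dʒ, x, ʒ/ as its extension in this inventory. No smaller conjunction from the listed features achieves this: [-labial] alone would also admit /ɲ, ŋ/; [-nasal] alone would also admit /b, p, v/; and checking the remaining single features turns up none with this extension.

[-nasal, -labial]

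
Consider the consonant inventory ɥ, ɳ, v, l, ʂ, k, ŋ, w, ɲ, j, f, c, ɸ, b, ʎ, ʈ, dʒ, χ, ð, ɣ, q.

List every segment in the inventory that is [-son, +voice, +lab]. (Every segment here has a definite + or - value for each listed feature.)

v, b

Eliminate segments failing any feature: /ɥ, ɳ, l, ŋ, w, ɲ, j, ʎ/ are [+sonorant]; /ʂ, k, f, c, ɸ, ʈ, χ, q/ are [-voice]; /dʒ, ð, ɣ/ are [-labial]. The remaining /v, b/ satisfy [-sonorant], [+voice], [+labial].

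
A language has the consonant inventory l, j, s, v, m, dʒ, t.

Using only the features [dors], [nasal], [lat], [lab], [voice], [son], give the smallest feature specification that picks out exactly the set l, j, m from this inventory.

/l, j, m/ are exactly the [+sonorant] segments in the inventory, so a single feature suffices.

[+son]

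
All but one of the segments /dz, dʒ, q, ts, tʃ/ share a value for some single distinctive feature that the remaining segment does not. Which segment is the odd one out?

The remaining segments after removing /q/ share [+delayed release]; /q/ (voiceless uvular stop) is [−delayed release]. For every other candidate removal, the leftover set fails to share any single feature value that the removed segment lacks.

q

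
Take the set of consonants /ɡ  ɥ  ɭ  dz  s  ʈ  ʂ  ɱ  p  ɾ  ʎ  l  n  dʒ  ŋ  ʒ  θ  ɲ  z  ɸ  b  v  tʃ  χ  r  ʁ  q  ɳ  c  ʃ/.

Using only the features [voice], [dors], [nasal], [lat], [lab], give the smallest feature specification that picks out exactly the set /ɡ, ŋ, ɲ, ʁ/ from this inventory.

[+voice, −lat, −lab, +dors]

Every target segment is [+voice], [−lateral], [−labial], [+dorsal]; each remaining inventory member fails at least one of these. Each conjunct is needed — [−lateral, −labial, +dorsal] alone would also admit /χ, q, c/; [+voice, −labial, +dorsal] alone would also admit /ʎ/; [+voice, −lateral, +dorsal] alone would also admit /ɥ/; [+voice, −lateral, −labial] alone would also admit /dz, ɾ, n, dʒ, …/ — and no other combination of three listed features has exactly this extension, so four is the minimum.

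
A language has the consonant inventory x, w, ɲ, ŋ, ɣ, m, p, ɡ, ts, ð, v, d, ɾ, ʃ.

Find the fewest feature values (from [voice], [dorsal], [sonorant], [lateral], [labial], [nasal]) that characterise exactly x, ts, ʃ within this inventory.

The class [-voice], [-labial] has exactly /x, ts, ʃ/ as its extension in this inventory. No smaller conjunction from the listed features achieves this: [-labial] alone would also admit /ɲ, ŋ, ɣ, ɡ, …/; [-voice] alone would also admit /p/; and checking the remaining single features turns up none with this extension.

[-voice, -labial]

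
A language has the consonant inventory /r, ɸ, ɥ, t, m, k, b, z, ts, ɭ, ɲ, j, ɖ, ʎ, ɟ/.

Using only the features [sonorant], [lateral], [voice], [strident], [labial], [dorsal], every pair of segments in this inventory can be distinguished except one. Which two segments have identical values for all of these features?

j, ɲ

/j/ (palatal glide) and /ɲ/ (palatal nasal) are both [+sonorant], [-lateral], [+voice], [-strident], [-labial], [+dorsal], so none of the listed features separates them. (They do differ in [nasal] and [continuant], which are not among the given features.) Every other pair in the inventory differs on at least one listed feature.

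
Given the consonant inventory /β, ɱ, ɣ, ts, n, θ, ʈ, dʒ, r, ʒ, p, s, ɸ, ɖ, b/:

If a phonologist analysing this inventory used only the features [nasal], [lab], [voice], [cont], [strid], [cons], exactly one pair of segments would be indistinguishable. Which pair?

On the given features, /r/ and /ɣ/ have an identical profile: [-nasal], [-labial], [+voice], [+continuant], [-strident], [+consonantal]. No other two segments in the inventory coincide on all 6 features. (They do differ in [sonorant], [coronal] and [dorsal], which are not among the given features.)

r, ɣ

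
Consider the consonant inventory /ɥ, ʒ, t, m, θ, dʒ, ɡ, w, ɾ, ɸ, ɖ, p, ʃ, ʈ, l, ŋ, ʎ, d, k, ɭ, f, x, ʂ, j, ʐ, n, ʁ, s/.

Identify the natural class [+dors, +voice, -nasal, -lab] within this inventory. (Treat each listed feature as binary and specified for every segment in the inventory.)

ɡ, ʎ, j, ʁ

Eliminate segments failing any feature: /ɥ, w/ are [+labial]; /ʒ, t, m, θ, dʒ, ɾ, ɸ, ɖ, p, ʃ, ʈ, l, d, ɭ, f, ʂ, ʐ, n, s/ are [-dorsal]; /ŋ/ is [+nasal]; /k, x/ are [-voice]. The remaining /ɡ, ʎ, j, ʁ/ satisfy [+dorsal], [+voice], [-nasal], [-labial].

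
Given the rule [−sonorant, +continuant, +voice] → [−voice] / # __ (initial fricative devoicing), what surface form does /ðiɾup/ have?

The only segment in the rule's environment that also matches [−sonorant, +continuant, +voice] is /ð/. Applying [−voice] turns the voiced dental fricative into /θ/ (voiceless dental fricative), giving [θiɾup].

[θiɾup]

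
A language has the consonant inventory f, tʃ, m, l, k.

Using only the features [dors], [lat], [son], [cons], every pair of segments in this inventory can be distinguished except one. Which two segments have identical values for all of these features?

tʃ, f

/tʃ/ (voiceless postalveolar affricate) and /f/ (voiceless labiodental fricative) are both [-dorsal], [-lateral], [-sonorant], [+consonantal], so none of the listed features separates them. (They do differ in [continuant], [labial] and [coronal], which are not among the given features.) Every other pair in the inventory differs on at least one listed feature.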